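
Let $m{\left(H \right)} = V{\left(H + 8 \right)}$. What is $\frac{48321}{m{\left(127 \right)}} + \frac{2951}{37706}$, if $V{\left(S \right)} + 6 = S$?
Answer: $\frac{607457435}{1621358} \approx 374.66$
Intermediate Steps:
$V{\left(S \right)} = -6 + S$
$m{\left(H \right)} = 2 + H$ ($m{\left(H \right)} = -6 + \left(H + 8\right) = -6 + \left(8 + H\right) = 2 + H$)
$\frac{48321}{m{\left(127 \right)}} + \frac{2951}{37706} = \frac{48321}{2 + 127} + \frac{2951}{37706} = \frac{48321}{129} + 2951 \cdot \frac{1}{37706} = 48321 \cdot \frac{1}{129} + \frac{2951}{37706} = \frac{16107}{43} + \frac{2951}{37706} = \frac{607457435}{1621358}$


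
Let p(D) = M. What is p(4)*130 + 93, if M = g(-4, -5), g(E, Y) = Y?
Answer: -557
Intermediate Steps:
M = -5
p(D) = -5
p(4)*130 + 93 = -5*130 + 93 = -650 + 93 = -557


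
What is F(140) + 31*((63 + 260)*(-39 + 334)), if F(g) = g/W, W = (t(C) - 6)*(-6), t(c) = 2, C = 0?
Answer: 17723045/6 ≈ 2.9538e+6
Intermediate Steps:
W = 24 (W = (2 - 6)*(-6) = -4*(-6) = 24)
F(g) = g/24
F(140) + 31*((63 + 260)*(-39 + 334)) = (1/24)*140 + 31*((63 + 260)*(-39 + 334)) = 35/6 + 31*(323*295) = 35/6 + 31*95285 = 35/6 + 2953835 = 17723045/6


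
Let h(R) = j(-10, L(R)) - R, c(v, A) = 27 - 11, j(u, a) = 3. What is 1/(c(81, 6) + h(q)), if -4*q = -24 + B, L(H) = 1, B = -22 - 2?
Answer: ⅐ ≈ 0.14286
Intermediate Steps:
B = -24
c(v, A) = 16
q = 12 (q = -(-24 - 24)/4 = -¼*(-48) = 12)
h(R) = 3 - R
1/(c(81, 6) + h(q)) = 1/(16 + (3 - 1*12)) = 1/(16 + (3 - 12)) = 1/(16 - 9) = 1/7 = ⅐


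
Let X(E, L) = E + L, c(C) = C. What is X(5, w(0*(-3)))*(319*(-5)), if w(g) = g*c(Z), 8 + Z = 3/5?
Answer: -7975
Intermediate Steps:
Z = -37/5 (Z = -8 + 3/5 = -37/5 ≈ -7.4000)
w(g) = -37*g/5 (w(g) = g*(-37/5) = -37*g/5)
X(5, w(0*(-3)))*(319*(-5)) = (5 - 0*(-3))*(319*(-5)) = (5 - 37/5*0)*(-1595) = (5 + 0)*(-1595) = 5*(-1595) = -7975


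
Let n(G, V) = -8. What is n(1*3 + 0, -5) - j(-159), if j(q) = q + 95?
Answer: 56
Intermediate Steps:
j(q) = 95 + q
n(1*3 + 0, -5) - j(-159) = -8 - (95 - 159) = -8 - 1*(-64) = -8 + 64 = 56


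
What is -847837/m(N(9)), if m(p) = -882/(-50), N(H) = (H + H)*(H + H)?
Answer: -21195925/441 ≈ -48063.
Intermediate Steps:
N(H) = 4*H² (N(H) = (2*H)*(2*H) = 4*H²)
m(p) = 441/25 (m(p) = -882*(-1/50) = 441/25)
-847837/m(N(9)) = -847837/441/25 = -847837*25/441 = -21195925/441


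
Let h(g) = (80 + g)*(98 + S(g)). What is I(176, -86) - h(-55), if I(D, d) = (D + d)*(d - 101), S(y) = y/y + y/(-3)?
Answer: -59290/3 ≈ -19763.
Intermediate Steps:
S(y) = 1 - y/3 (S(y) = 1 + y*(-⅓) = 1 - y/3)
I(D, d) = (-101 + d)*(D + d) (I(D, d) = (D + d)*(-101 + d) = (-101 + d)*(D + d))
h(g) = (80 + g)*(99 - g/3) (h(g) = (80 + g)*(98 + (1 - g/3)) = (80 + g)*(99 - g/3))
I(176, -86) - h(-55) = ((-86)² - 101*176 - 101*(-86) + 176*(-86)) - (7920 - ⅓*(-55)² + (217/3)*(-55)) = (7396 - 17776 + 8686 - 15136) - (7920 - ⅓*3025 - 11935/3) = -16830 - (7920 - 3025/3 - 11935/3) = -16830 - 1*8800/3 = -16830 - 8800/3 = -59290/3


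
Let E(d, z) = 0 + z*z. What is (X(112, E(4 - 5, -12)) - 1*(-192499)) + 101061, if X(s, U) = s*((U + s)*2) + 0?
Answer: 350904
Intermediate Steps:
E(d, z) = z² (E(d, z) = 0 + z² = z²)
X(s, U) = s*(2*U + 2*s) (X(s, U) = s*(2*U + 2*s) + 0 = s*(2*U + 2*s))
(X(112, E(4 - 5, -12)) - 1*(-192499)) + 101061 = (2*112*((-12)² + 112) - 1*(-192499)) + 101061 = (2*112*(144 + 112) + 192499) + 101061 = (2*112*256 + 192499) + 101061 = (57344 + 192499) + 101061 = 249843 + 101061 = 350904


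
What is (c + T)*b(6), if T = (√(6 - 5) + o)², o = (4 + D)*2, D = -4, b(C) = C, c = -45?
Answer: -264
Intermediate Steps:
o = 0 (o = (4 - 4)*2 = 0*2 = 0)
T = 1 (T = (√(6 - 5) + 0)² = (√1 + 0)² = (1 + 0)² = 1² = 1)
(c + T)*b(6) = (-45 + 1)*6 = -44*6 = -264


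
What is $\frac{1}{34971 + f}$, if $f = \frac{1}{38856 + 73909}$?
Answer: $\frac{112765}{3943504816} \approx 2.8595 \cdot 10^{-5}$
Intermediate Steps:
$f = \frac{1}{112765} \approx 8.868 \cdot 10^{-6}$
$\frac{1}{34971 + f} = \frac{1}{34971 + \frac{1}{112765}} = \frac{1}{\frac{3943504816}{112765}} = \frac{112765}{3943504816}$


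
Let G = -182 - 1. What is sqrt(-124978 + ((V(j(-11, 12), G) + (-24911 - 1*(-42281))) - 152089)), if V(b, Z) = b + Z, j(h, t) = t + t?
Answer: 4*I*sqrt(16241) ≈ 509.76*I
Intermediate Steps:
j(h, t) = 2*t
G = -183
V(b, Z) = Z + b
sqrt(-124978 + ((V(j(-11, 12), G) + (-24911 - 1*(-42281))) - 152089)) = sqrt(-124978 + (((-183 + 2*12) + (-24911 - 1*(-42281))) - 152089)) = sqrt(-124978 + (((-183 + 24) + (-24911 + 42281)) - 152089)) = sqrt(-124978 + ((-159 + 17370) - 152089)) = sqrt(-124978 + (17211 - 152089)) = sqrt(-124978 - 134878) = sqrt(-259856) = 4*I*sqrt(16241)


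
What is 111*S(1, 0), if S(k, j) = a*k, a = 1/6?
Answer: 37/2 ≈ 18.500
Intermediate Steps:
a = 1/6 ≈ 0.16667
S(k, j) = k/6
111*S(1, 0) = 111*((1/6)*1) = 111*(1/6) = 37/2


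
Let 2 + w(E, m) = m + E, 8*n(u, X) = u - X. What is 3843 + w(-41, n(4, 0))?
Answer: 7601/2 ≈ 3800.5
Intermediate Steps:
n(u, X) = -X/8 + u/8 (n(u, X) = (u - X)/8 = -X/8 + u/8)
w(E, m) = -2 + E + m (w(E, m) = -2 + (m + E) = -2 + (E + m) = -2 + E + m)
3843 + w(-41, n(4, 0)) = 3843 + (-2 - 41 + (-1/8*0 + (1/8)*4)) = 3843 + (-2 - 41 + (0 + 1/2)) = 3843 + (-2 - 41 + 1/2) = 3843 - 85/2 = 7601/2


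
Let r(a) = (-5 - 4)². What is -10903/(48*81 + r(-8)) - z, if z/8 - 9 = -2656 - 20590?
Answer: 737810321/3969 ≈ 1.8589e+5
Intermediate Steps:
r(a) = 81 (r(a) = (-9)² = 81)
z = -185896 (z = 72 + 8*(-2656 - 20590) = 72 + 8*(-23246) = 72 - 185968 = -185896)
-10903/(48*81 + r(-8)) - z = -10903/(48*81 + 81) - 1*(-185896) = -10903/(3888 + 81) + 185896 = -10903/3969 + 185896 = 737810321/3969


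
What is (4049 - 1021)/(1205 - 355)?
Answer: 1514/425 ≈ 3.5624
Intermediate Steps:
(4049 - 1021)/(1205 - 355) = 3028/850 = 3028*(1/850) = 1514/425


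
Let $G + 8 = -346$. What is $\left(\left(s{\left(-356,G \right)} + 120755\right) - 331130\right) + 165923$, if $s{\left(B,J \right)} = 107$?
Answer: $-44345$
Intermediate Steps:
$G = -354$ ($G = -8 - 346 = -354$)
$\left(\left(s{\left(-356,G \right)} + 120755\right) - 331130\right) + 165923 = \left(\left(107 + 120755\right) - 331130\right) + 165923 = \left(120862 - 331130\right) + 165923 = -210268 + 165923 = -44345$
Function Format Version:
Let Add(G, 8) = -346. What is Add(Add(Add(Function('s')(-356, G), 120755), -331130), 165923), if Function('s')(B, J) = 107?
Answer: -44345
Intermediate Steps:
G = -354 (G = Add(-8, -346) = -354)
Add(Add(Add(Function('s')(-356, G), 120755), -331130), 165923) = Add(Add(Add(107, 120755), -331130), 165923) = Add(Add(120862, -331130), 165923) = Add(-210268, 165923) = -44345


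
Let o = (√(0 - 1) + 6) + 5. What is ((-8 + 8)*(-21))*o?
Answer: 0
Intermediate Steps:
o = 11 + I (o = (√(-1) + 6) + 5 = (I + 6) + 5 = (6 + I) + 5 = 11 + I ≈ 11.0 + 1.0*I)
((-8 + 8)*(-21))*o = ((-8 + 8)*(-21))*(11 + I) = (0*(-21))*(11 + I) = 0*(11 + I) = 0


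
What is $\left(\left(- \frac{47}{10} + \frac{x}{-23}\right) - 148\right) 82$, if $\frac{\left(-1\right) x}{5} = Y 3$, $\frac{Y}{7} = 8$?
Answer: $- \frac{1095561}{115} \approx -9526.6$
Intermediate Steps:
$Y = 56$ ($Y = 7 \cdot 8 = 56$)
$x = -840$ ($x = - 5 \cdot 56 \cdot 3 = \left(-5\right) 168 = -840$)
$\left(\left(- \frac{47}{10} + \frac{x}{-23}\right) - 148\right) 82 = \left(\left(- \frac{47}{10} - \frac{840}{-23}\right) - 148\right) 82 = \left(\left(\left(-47\right) \frac{1}{10} - - \frac{840}{23}\right) - 148\right) 82 = \left(\left(- \frac{47}{10} + \frac{840}{23}\right) - 148\right) 82 = \left(\frac{7319}{230} - 148\right) 82 = \left(- \frac{26721}{230}\right) 82 = - \frac{1095561}{115}$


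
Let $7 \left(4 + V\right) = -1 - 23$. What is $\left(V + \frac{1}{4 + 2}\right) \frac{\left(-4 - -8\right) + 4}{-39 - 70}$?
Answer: $\frac{1220}{2289} \approx 0.53298$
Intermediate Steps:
$V = - \frac{52}{7}$ ($V = -4 + \frac{-1 - 23}{7} = -4 + \frac{1}{7} \left(-24\right) = -4 - \frac{24}{7} = - \frac{52}{7} \approx -7.4286$)
$\left(V + \frac{1}{4 + 2}\right) \frac{\left(-4 - -8\right) + 4}{-39 - 70} = \left(- \frac{52}{7} + \frac{1}{4 + 2}\right) \frac{\left(-4 - -8\right) + 4}{-39 - 70} = \left(- \frac{52}{7} + \frac{1}{6}\right) \frac{\left(-4 + 8\right) + 4}{-109} = \left(- \frac{52}{7} + \frac{1}{6}\right) \left(4 + 4\right) \left(- \frac{1}{109}\right) = - \frac{305 \cdot 8 \left(- \frac{1}{109}\right)}{42} = \left(- \frac{305}{42}\right) \left(- \frac{8}{109}\right) = \frac{1220}{2289}$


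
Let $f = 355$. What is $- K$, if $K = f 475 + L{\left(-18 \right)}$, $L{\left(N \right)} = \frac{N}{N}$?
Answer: $-168626$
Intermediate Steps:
$L{\left(N \right)} = 1$
$K = 168626$ ($K = 355 \cdot 475 + 1 = 168625 + 1 = 168626$)
$- K = \left(-1\right) 168626 = -168626$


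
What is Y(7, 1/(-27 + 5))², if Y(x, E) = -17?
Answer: 289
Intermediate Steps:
Y(7, 1/(-27 + 5))² = (-17)² = 289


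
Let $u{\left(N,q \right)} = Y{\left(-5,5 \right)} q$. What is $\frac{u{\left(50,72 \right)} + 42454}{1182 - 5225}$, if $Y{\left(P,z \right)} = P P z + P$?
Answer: $- \frac{51094}{4043} \approx -12.638$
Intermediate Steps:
$Y{\left(P,z \right)} = P + z P^{2}$ ($Y{\left(P,z \right)} = P^{2} z + P = z P^{2} + P = P + z P^{2}$)
$u{\left(N,q \right)} = 120 q$ ($u{\left(N,q \right)} = - 5 \left(1 - 25\right) q = \left(-5\right) \left(-24\right) q = 120 q$)
$\frac{u{\left(50,72 \right)} + 42454}{1182 - 5225} = \frac{120 \cdot 72 + 42454}{1182 - 5225} = \frac{8640 + 42454}{-4043} = 51094 \left(- \frac{1}{4043}\right) = - \frac{51094}{4043}$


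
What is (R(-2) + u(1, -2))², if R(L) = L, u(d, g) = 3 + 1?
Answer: 4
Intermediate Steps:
u(d, g) = 4
(R(-2) + u(1, -2))² = (-2 + 4)² = 2² = 4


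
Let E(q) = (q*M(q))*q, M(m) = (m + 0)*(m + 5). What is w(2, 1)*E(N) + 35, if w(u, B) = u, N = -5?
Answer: 35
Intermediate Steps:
M(m) = m*(5 + m)
E(q) = q**3*(5 + q) (E(q) = (q*(q*(5 + q)))*q = (q**2*(5 + q))*q = q**3*(5 + q))
w(2, 1)*E(N) + 35 = 2*((-5)**3*(5 - 5)) + 35 = 2*(-125*0) + 35 = 2*0 + 35 = 0 + 35 = 35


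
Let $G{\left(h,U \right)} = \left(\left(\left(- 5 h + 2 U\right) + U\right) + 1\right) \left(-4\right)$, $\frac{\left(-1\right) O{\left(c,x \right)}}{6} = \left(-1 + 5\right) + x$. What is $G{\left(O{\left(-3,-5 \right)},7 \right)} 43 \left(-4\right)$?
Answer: $-5504$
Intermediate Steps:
$O{\left(c,x \right)} = -24 - 6 x$ ($O{\left(c,x \right)} = - 6 \left(\left(-1 + 5\right) + x\right) = - 6 \left(4 + x\right) = -24 - 6 x$)
$G{\left(h,U \right)} = -4 - 12 U + 20 h$ ($G{\left(h,U \right)} = \left(\left(- 5 h + 3 U\right) + 1\right) \left(-4\right) = \left(1 - 5 h + 3 U\right) \left(-4\right) = -4 - 12 U + 20 h$)
$G{\left(O{\left(-3,-5 \right)},7 \right)} 43 \left(-4\right) = \left(-4 - 84 + 20 \left(-24 - -30\right)\right) 43 \left(-4\right) = \left(-4 - 84 + 20 \left(-24 + 30\right)\right) 43 \left(-4\right) = \left(-4 - 84 + 20 \cdot 6\right) 43 \left(-4\right) = \left(-4 - 84 + 120\right) 43 \left(-4\right) = 32 \cdot 43 \left(-4\right) = 1376 \left(-4\right) = -5504$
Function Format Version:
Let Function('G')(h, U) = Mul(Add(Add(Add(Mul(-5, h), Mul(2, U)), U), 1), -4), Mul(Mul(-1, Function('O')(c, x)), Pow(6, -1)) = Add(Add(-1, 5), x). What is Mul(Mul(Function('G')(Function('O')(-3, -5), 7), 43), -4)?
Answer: -5504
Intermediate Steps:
Function('O')(c, x) = Add(-24, Mul(-6, x)) (Function('O')(c, x) = Mul(-6, Add(Add(-1, 5), x)) = Mul(-6, Add(4, x)) = Add(-24, Mul(-6, x)))
Function('G')(h, U) = Add(-4, Mul(-12, U), Mul(20, h)) (Function('G')(h, U) = Mul(Add(Add(Mul(-5, h), Mul(3, U)), 1), -4) = Mul(Add(1, Mul(-5, h), Mul(3, U)), -4) = Add(-4, Mul(-12, U), Mul(20, h)))
Mul(Mul(Function('G')(Function('O')(-3, -5), 7), 43), -4) = Mul(Mul(Add(-4, Mul(-12, 7), Mul(20, Add(-24, Mul(-6, -5)))), 43), -4) = Mul(Mul(Add(-4, -84, Mul(20, Add(-24, 30))), 43), -4) = Mul(Mul(Add(-4, -84, Mul(20, 6)), 43), -4) = Mul(Mul(Add(-4, -84, 120), 43), -4) = Mul(Mul(32, 43), -4) = Mul(1376, -4) = -5504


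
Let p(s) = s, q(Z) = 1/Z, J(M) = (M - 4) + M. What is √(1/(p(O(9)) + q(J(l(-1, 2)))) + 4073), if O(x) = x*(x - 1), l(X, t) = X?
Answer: √756607139/431 ≈ 63.820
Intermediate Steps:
O(x) = x*(-1 + x)
J(M) = -4 + 2*M (J(M) = (-4 + M) + M = -4 + 2*M)
√(1/(p(O(9)) + q(J(l(-1, 2)))) + 4073) = √(1/(9*(-1 + 9) + 1/(-4 + 2*(-1))) + 4073) = √(1/(9*8 + 1/(-4 - 2)) + 4073) = √(1/(72 + 1/(-6)) + 4073) = √(1/(72 - ⅙) + 4073) = √(1/(431/6) + 4073) = √(6/431 + 4073) = √(1755469/431) = √756607139/431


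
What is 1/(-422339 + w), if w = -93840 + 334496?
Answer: -1/181683 ≈ -5.5041e-6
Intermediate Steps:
w = 240656
1/(-422339 + w) = 1/(-422339 + 240656) = 1/(-181683) = -1/181683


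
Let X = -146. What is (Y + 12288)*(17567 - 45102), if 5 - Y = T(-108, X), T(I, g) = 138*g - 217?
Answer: -899238030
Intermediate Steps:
T(I, g) = -217 + 138*g
Y = 20370 (Y = 5 - (-217 + 138*(-146)) = 5 - (-217 - 20148) = 5 - 1*(-20365) = 5 + 20365 = 20370)
(Y + 12288)*(17567 - 45102) = (20370 + 12288)*(17567 - 45102) = 32658*(-27535) = -899238030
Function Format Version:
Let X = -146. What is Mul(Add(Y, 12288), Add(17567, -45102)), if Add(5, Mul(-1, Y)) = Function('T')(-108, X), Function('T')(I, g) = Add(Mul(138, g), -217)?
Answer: -899238030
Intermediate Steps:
Function('T')(I, g) = Add(-217, Mul(138, g))
Y = 20370 (Y = Add(5, Mul(-1, Add(-217, Mul(138, -146)))) = Add(5, Mul(-1, Add(-217, -20148))) = Add(5, Mul(-1, -20365)) = Add(5, 20365) = 20370)
Mul(Add(Y, 12288), Add(17567, -45102)) = Mul(Add(20370, 12288), Add(17567, -45102)) = Mul(32658, -27535) = -899238030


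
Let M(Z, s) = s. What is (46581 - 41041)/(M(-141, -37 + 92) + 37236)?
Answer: 5540/37291 ≈ 0.14856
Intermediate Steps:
(46581 - 41041)/(M(-141, -37 + 92) + 37236) = (46581 - 41041)/((-37 + 92) + 37236) = 5540/(55 + 37236) = 5540/37291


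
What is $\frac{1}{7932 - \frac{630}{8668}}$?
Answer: $\frac{4334}{34376973} \approx 0.00012607$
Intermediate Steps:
$\frac{1}{7932 - \frac{630}{8668}} = \frac{1}{7932 - \frac{315}{4334}} = \frac{1}{\frac{34376973}{4334}} = \frac{4334}{34376973}$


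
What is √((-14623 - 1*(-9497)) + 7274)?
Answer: 2*√537 ≈ 46.346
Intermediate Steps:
√((-14623 - 1*(-9497)) + 7274) = √((-14623 + 9497) + 7274) = √(-5126 + 7274) = √2148 = 2*√537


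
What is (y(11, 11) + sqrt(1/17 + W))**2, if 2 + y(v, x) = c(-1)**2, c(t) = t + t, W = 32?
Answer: (34 + sqrt(9265))**2/289 ≈ 58.707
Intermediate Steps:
c(t) = 2*t
y(v, x) = 2 (y(v, x) = -2 + (2*(-1))**2 = -2 + (-2)**2 = -2 + 4 = 2)
(y(11, 11) + sqrt(1/17 + W))**2 = (2 + sqrt(1/17 + 32))**2 = (2 + sqrt(545/17))**2 = (2 + sqrt(9265)/17)**2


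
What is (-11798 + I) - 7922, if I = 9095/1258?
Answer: -1458745/74 ≈ -19713.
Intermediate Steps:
I = 535/74 (I = 9095*(1/1258) = 535/74 ≈ 7.2297)
(-11798 + I) - 7922 = (-11798 + 535/74) - 7922 = -872517/74 - 7922 = -1458745/74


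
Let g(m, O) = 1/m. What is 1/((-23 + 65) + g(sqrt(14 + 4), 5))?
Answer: 756/31751 - 3*sqrt(2)/31751 ≈ 0.023677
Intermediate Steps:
1/((-23 + 65) + g(sqrt(14 + 4), 5)) = 1/((-23 + 65) + 1/(sqrt(14 + 4))) = 1/(42 + 1/(sqrt(18))) = 1/(42 + 1/(3*sqrt(2))) = 1/(42 + sqrt(2)/6)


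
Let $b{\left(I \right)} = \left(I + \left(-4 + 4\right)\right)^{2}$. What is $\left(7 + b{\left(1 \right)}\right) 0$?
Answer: $0$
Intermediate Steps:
$b{\left(I \right)} = I^{2}$ ($b{\left(I \right)} = \left(I + 0\right)^{2} = I^{2}$)
$\left(7 + b{\left(1 \right)}\right) 0 = \left(7 + 1^{2}\right) 0 = \left(7 + 1\right) 0 = 8 \cdot 0 = 0$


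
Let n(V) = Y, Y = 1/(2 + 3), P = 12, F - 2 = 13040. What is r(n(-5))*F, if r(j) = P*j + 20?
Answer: 1460704/5 ≈ 2.9214e+5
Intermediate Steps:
F = 13042 (F = 2 + 13040 = 13042)
Y = ⅕ (Y = 1/5 = ⅕ ≈ 0.20000)
n(V) = ⅕
r(j) = 20 + 12*j (r(j) = 12*j + 20 = 20 + 12*j)
r(n(-5))*F = (20 + 12*(⅕))*13042 = (20 + 12/5)*13042 = (112/5)*13042 = 1460704/5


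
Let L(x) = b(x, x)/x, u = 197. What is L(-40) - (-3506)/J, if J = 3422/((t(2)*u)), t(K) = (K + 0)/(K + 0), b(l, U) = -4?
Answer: 3455121/17110 ≈ 201.94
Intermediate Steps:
t(K) = 1 (t(K) = K/K = 1)
L(x) = -4/x
J = 3422/197 (J = 3422/((1*197)) = 3422/197 ≈ 17.371)
L(-40) - (-3506)/J = -4/(-40) - (-3506)/3422/197 = -4*(-1/40) - (-3506)*197/3422 = ⅒ - 1*(-345341/1711) = ⅒ + 345341/1711 = 3455121/17110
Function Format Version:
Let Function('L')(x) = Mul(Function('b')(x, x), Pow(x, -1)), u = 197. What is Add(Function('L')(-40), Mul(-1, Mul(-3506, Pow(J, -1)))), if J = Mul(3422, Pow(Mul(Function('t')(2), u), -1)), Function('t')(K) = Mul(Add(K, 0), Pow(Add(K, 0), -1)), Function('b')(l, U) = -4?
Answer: Rational(3455121, 17110) ≈ 201.94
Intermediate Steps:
Function('t')(K) = 1 (Function('t')(K) = Mul(K, Pow(K, -1)) = 1)
Function('L')(x) = Mul(-4, Pow(x, -1))
J = Rational(3422, 197) (J = Mul(3422, Pow(Mul(1, 197), -1)) = Mul(3422, Pow(197, -1)) = Mul(3422, Rational(1, 197)) = Rational(3422, 197) ≈ 17.371)
Add(Function('L')(-40), Mul(-1, Mul(-3506, Pow(J, -1)))) = Add(Mul(-4, Pow(-40, -1)), Mul(-1, Mul(-3506, Pow(Rational(3422, 197), -1)))) = Add(Mul(-4, Rational(-1, 40)), Mul(-1, Mul(-3506, Rational(197, 3422)))) = Add(Rational(1, 10), Mul(-1, Rational(-345341, 1711))) = Add(Rational(1, 10), Rational(345341, 1711)) = Rational(3455121, 17110)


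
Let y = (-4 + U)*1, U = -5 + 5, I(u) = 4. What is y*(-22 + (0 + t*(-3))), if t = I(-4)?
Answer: 136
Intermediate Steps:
t = 4
U = 0
y = -4 (y = (-4 + 0)*1 = -4*1 = -4)
y*(-22 + (0 + t*(-3))) = -4*(-22 + (0 + 4*(-3))) = -4*(-22 + (0 - 12)) = -4*(-22 - 12) = -4*(-34) = 136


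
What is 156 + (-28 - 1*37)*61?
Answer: -3809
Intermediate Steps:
156 + (-28 - 1*37)*61 = 156 + (-28 - 37)*61 = 156 - 65*61 = 156 - 3965 = -3809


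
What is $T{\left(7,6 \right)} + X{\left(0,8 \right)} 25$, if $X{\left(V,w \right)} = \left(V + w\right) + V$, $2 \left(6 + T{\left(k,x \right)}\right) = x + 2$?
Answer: $198$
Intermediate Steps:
$T{\left(k,x \right)} = -5 + \frac{x}{2}$ ($T{\left(k,x \right)} = -6 + \frac{x + 2}{2} = -6 + \frac{2 + x}{2} = -6 + \left(1 + \frac{x}{2}\right) = -5 + \frac{x}{2}$)
$X{\left(V,w \right)} = w + 2 V$
$T{\left(7,6 \right)} + X{\left(0,8 \right)} 25 = \left(-5 + \frac{1}{2} \cdot 6\right) + \left(8 + 2 \cdot 0\right) 25 = \left(-5 + 3\right) + \left(8 + 0\right) 25 = -2 + 8 \cdot 25 = -2 + 200 = 198$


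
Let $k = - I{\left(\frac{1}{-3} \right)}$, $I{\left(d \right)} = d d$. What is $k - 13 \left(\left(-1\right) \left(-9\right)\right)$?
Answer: $- \frac{1054}{9} \approx -117.11$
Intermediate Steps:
$I{\left(d \right)} = d^{2}$
$k = - \frac{1}{9}$ ($k = - \left(\frac{1}{-3}\right)^{2} = - \left(- \frac{1}{3}\right)^{2} = \left(-1\right) \frac{1}{9} = - \frac{1}{9} \approx -0.11111$)
$k - 13 \left(\left(-1\right) \left(-9\right)\right) = - \frac{1}{9} - 13 \left(\left(-1\right) \left(-9\right)\right) = - \frac{1}{9} - 117 = - \frac{1054}{9}$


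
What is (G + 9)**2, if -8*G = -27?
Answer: 9801/64 ≈ 153.14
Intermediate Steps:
G = 27/8 (G = -1/8*(-27) = 27/8 ≈ 3.3750)
(G + 9)**2 = (27/8 + 9)**2 = (99/8)**2 = 9801/64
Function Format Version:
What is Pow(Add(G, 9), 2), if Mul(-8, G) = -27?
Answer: Rational(9801, 64) ≈ 153.14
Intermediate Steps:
G = Rational(27, 8) (G = Mul(Rational(-1, 8), -27) = Rational(27, 8) ≈ 3.3750)
Pow(Add(G, 9), 2) = Pow(Add(Rational(27, 8), 9), 2) = Pow(Rational(99, 8), 2) = Rational(9801, 64)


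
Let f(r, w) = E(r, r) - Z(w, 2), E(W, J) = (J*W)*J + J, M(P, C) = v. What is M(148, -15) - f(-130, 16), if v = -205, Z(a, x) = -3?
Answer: 2196922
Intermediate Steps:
M(P, C) = -205
E(W, J) = J + W*J² (E(W, J) = W*J² + J = J + W*J²)
f(r, w) = 3 + r*(1 + r²) (f(r, w) = r*(1 + r*r) - 1*(-3) = r*(1 + r²) + 3 = 3 + r*(1 + r²))
M(148, -15) - f(-130, 16) = -205 - (3 - 130 + (-130)³) = -205 - (3 - 130 - 2197000) = -205 - 1*(-2197127) = -205 + 2197127 = 2196922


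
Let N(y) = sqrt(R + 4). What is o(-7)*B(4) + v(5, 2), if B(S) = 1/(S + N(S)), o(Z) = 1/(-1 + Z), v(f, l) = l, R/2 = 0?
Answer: 95/48 ≈ 1.9792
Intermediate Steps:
R = 0 (R = 2*0 = 0)
N(y) = 2 (N(y) = sqrt(0 + 4) = sqrt(4) = 2)
B(S) = 1/(2 + S) (B(S) = 1/(S + 2) = 1/(2 + S))
o(-7)*B(4) + v(5, 2) = 1/((-1 - 7)*(2 + 4)) + 2 = 1/(-8*6) + 2 = -1/8*1/6 + 2 = -1/48 + 2 = 95/48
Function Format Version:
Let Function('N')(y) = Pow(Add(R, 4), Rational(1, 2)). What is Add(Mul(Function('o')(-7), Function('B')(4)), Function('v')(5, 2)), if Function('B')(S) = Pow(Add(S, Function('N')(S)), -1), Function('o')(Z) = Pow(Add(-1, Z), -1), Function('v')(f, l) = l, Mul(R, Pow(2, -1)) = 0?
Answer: Rational(95, 48) ≈ 1.9792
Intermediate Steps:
R = 0 (R = Mul(2, 0) = 0)
Function('N')(y) = 2 (Function('N')(y) = Pow(Add(0, 4), Rational(1, 2)) = Pow(4, Rational(1, 2)) = 2)
Function('B')(S) = Pow(Add(2, S), -1) (Function('B')(S) = Pow(Add(S, 2), -1) = Pow(Add(2, S), -1))
Add(Mul(Function('o')(-7), Function('B')(4)), Function('v')(5, 2)) = Add(Mul(Pow(Add(-1, -7), -1), Pow(Add(2, 4), -1)), 2) = Add(Mul(Pow(-8, -1), Pow(6, -1)), 2) = Add(Mul(Rational(-1, 8), Rational(1, 6)), 2) = Add(Rational(-1, 48), 2) = Rational(95, 48)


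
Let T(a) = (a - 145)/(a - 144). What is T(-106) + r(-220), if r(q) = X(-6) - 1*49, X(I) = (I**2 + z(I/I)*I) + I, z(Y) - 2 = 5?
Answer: -14999/250 ≈ -59.996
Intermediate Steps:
z(Y) = 7 (z(Y) = 2 + 5 = 7)
X(I) = I**2 + 8*I (X(I) = (I**2 + 7*I) + I = I**2 + 8*I)
r(q) = -61 (r(q) = -6*(8 - 6) - 1*49 = -6*2 - 49 = -12 - 49 = -61)
T(a) = (-145 + a)/(-144 + a)
T(-106) + r(-220) = (-145 - 106)/(-144 - 106) - 61 = -251/(-250) - 61 = -1/250*(-251) - 61 = 251/250 - 61 = -14999/250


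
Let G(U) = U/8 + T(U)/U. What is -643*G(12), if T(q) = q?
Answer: -3215/2 ≈ -1607.5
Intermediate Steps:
G(U) = 1 + U/8 (G(U) = U/8 + U/U = U*(1/8) + 1 = U/8 + 1 = 1 + U/8)
-643*G(12) = -643*(1 + (1/8)*12) = -643*(1 + 3/2) = -643*5/2 = -3215/2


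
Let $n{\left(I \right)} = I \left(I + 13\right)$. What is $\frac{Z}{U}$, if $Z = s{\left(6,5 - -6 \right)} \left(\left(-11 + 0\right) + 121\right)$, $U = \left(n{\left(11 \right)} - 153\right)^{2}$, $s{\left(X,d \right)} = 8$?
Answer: $\frac{880}{12321} \approx 0.071423$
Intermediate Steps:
$n{\left(I \right)} = I \left(13 + I\right)$
$U = 12321$ ($U = \left(11 \left(13 + 11\right) - 153\right)^{2} = \left(11 \cdot 24 - 153\right)^{2} = \left(264 - 153\right)^{2} = 111^{2} = 12321$)
$Z = 880$ ($Z = 8 \left(\left(-11 + 0\right) + 121\right) = 8 \left(-11 + 121\right) = 8 \cdot 110 = 880$)
$\frac{Z}{U} = \frac{880}{12321}$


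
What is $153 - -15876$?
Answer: $16029$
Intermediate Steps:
$153 - -15876 = 153 + 15876 = 16029$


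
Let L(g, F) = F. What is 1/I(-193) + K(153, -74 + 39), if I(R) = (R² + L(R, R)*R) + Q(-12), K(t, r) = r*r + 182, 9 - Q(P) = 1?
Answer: 104829943/74506 ≈ 1407.0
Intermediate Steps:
Q(P) = 8 (Q(P) = 9 - 1*1 = 9 - 1 = 8)
K(t, r) = 182 + r² (K(t, r) = r² + 182 = 182 + r²)
I(R) = 8 + 2*R² (I(R) = (R² + R*R) + 8 = (R² + R²) + 8 = 2*R² + 8 = 8 + 2*R²)
1/I(-193) + K(153, -74 + 39) = 1/(8 + 2*(-193)²) + (182 + (-74 + 39)²) = 1/(8 + 2*37249) + (182 + (-35)²) = 1/(8 + 74498) + (182 + 1225) = 1/74506 + 1407 = 104829943/74506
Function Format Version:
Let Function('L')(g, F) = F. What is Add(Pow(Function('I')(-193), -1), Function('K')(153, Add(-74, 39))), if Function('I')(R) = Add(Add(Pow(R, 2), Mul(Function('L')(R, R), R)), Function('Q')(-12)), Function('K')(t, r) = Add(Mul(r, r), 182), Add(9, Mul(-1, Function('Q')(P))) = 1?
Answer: Rational(104829943, 74506) ≈ 1407.0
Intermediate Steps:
Function('Q')(P) = 8 (Function('Q')(P) = Add(9, Mul(-1, 1)) = Add(9, -1) = 8)
Function('K')(t, r) = Add(182, Pow(r, 2)) (Function('K')(t, r) = Add(Pow(r, 2), 182) = Add(182, Pow(r, 2)))
Function('I')(R) = Add(8, Mul(2, Pow(R, 2))) (Function('I')(R) = Add(Add(Pow(R, 2), Mul(R, R)), 8) = Add(Add(Pow(R, 2), Pow(R, 2)), 8) = Add(Mul(2, Pow(R, 2)), 8) = Add(8, Mul(2, Pow(R, 2))))
Add(Pow(Function('I')(-193), -1), Function('K')(153, Add(-74, 39))) = Add(Pow(Add(8, Mul(2, Pow(-193, 2))), -1), Add(182, Pow(Add(-74, 39), 2))) = Add(Pow(Add(8, Mul(2, 37249)), -1), Add(182, Pow(-35, 2))) = Add(Pow(Add(8, 74498), -1), Add(182, 1225)) = Add(Pow(74506, -1), 1407) = Add(Rational(1, 74506), 1407) = Rational(104829943, 74506)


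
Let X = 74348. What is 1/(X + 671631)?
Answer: 1/745979 ≈ 1.3405e-6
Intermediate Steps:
1/(X + 671631) = 1/(74348 + 671631) = 1/745979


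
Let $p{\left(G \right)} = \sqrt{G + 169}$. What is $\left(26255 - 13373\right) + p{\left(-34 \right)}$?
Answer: $12882 + 3 \sqrt{15} \approx 12894.0$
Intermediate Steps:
$p{\left(G \right)} = \sqrt{169 + G}$
$\left(26255 - 13373\right) + p{\left(-34 \right)} = \left(26255 - 13373\right) + \sqrt{169 - 34} = 12882 + \sqrt{135} = 12882 + 3 \sqrt{15}$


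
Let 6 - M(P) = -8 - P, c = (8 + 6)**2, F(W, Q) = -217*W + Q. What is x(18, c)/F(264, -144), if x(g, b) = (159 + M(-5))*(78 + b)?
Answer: -1918/2393 ≈ -0.80150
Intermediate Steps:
F(W, Q) = Q - 217*W
c = 196 (c = 14**2 = 196)
M(P) = 14 + P (M(P) = 6 - (-8 - P) = 6 + (8 + P) = 14 + P)
x(g, b) = 13104 + 168*b (x(g, b) = (159 + (14 - 5))*(78 + b) = (159 + 9)*(78 + b) = 168*(78 + b) = 13104 + 168*b)
x(18, c)/F(264, -144) = (13104 + 168*196)/(-144 - 217*264) = (13104 + 32928)/(-144 - 57288) = 46032/(-57432) = 46032*(-1/57432) = -1918/2393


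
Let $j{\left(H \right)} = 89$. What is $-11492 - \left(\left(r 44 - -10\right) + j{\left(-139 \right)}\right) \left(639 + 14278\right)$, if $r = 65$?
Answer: $-44150895$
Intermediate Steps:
$-11492 - \left(\left(r 44 - -10\right) + j{\left(-139 \right)}\right) \left(639 + 14278\right) = -11492 - \left(\left(65 \cdot 44 - -10\right) + 89\right) \left(639 + 14278\right) = -11492 - \left(\left(2860 + 10\right) + 89\right) 14917 = -11492 - \left(2870 + 89\right) 14917 = -11492 - 2959 \cdot 14917 = -11492 - 44139403 = -44150895$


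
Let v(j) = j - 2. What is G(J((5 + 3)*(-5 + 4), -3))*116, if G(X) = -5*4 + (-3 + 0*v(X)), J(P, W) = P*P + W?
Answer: -2668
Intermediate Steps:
v(j) = -2 + j
J(P, W) = W + P**2 (J(P, W) = P**2 + W = W + P**2)
G(X) = -23 (G(X) = -5*4 + (-3 + 0*(-2 + X)) = -20 + (-3 + 0) = -20 - 3 = -23)
G(J((5 + 3)*(-5 + 4), -3))*116 = -23*116 = -2668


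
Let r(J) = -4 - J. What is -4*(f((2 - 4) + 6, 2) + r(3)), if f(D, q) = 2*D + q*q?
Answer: -20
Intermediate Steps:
f(D, q) = q² + 2*D (f(D, q) = 2*D + q² = q² + 2*D)
-4*(f((2 - 4) + 6, 2) + r(3)) = -4*((2² + 2*((2 - 4) + 6)) + (-4 - 1*3)) = -4*((4 + 2*(-2 + 6)) + (-4 - 3)) = -4*((4 + 2*4) - 7) = -4*((4 + 8) - 7) = -4*(12 - 7) = -4*5 = -20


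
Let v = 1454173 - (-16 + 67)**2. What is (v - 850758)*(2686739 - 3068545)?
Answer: -229394390084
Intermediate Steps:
v = 1451572 (v = 1454173 - 1*51**2 = 1454173 - 1*2601 = 1454173 - 2601 = 1451572)
(v - 850758)*(2686739 - 3068545) = (1451572 - 850758)*(2686739 - 3068545) = 600814*(-381806) = -229394390084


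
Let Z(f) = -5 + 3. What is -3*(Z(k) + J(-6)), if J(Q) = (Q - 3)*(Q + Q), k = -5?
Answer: -318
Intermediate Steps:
Z(f) = -2
J(Q) = 2*Q*(-3 + Q) (J(Q) = (-3 + Q)*(2*Q) = 2*Q*(-3 + Q))
-3*(Z(k) + J(-6)) = -3*(-2 + 2*(-6)*(-3 - 6)) = -3*(-2 + 2*(-6)*(-9)) = -3*(-2 + 108) = -3*106 = -318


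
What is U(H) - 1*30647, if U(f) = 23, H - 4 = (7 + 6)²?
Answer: -30624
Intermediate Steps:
H = 173 (H = 4 + (7 + 6)² = 4 + 13² = 4 + 169 = 173)
U(H) - 1*30647 = 23 - 1*30647 = 23 - 30647 = -30624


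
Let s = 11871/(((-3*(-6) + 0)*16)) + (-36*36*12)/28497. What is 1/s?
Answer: 303968/12363293 ≈ 0.024586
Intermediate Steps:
s = 12363293/303968 (s = 11871/(((18 + 0)*16)) - 1296*12*(1/28497) = 11871/((18*16)) - 15552*1/28497 = 11871/288 - 5184/9499 = 11871*(1/288) - 5184/9499 = 1319/32 - 5184/9499 = 12363293/303968 ≈ 40.673)
1/s = 1/(12363293/303968) = 303968/12363293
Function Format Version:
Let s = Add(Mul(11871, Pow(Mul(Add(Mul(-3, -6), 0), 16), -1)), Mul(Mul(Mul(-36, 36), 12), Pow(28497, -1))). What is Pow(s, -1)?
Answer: Rational(303968, 12363293) ≈ 0.024586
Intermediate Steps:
s = Rational(12363293, 303968) (s = Add(Mul(11871, Pow(Mul(Add(18, 0), 16), -1)), Mul(Mul(-1296, 12), Rational(1, 28497))) = Add(Mul(11871, Pow(Mul(18, 16), -1)), Mul(-15552, Rational(1, 28497))) = Add(Mul(11871, Pow(288, -1)), Rational(-5184, 9499)) = Add(Mul(11871, Rational(1, 288)), Rational(-5184, 9499)) = Add(Rational(1319, 32), Rational(-5184, 9499)) = Rational(12363293, 303968) ≈ 40.673)
Pow(s, -1) = Pow(Rational(12363293, 303968), -1) = Rational(303968, 12363293)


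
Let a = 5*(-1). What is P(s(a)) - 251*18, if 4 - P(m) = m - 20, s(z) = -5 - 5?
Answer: -4484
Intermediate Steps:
a = -5
s(z) = -10
P(m) = 24 - m (P(m) = 4 - (m - 20) = 4 - (-20 + m) = 4 + (20 - m) = 24 - m)
P(s(a)) - 251*18 = (24 - 1*(-10)) - 251*18 = (24 + 10) - 4518 = 34 - 4518 = -4484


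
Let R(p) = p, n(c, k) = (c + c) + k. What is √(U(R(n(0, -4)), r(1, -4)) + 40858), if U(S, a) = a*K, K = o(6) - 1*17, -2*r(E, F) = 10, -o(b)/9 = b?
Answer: √41213 ≈ 203.01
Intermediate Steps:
o(b) = -9*b
r(E, F) = -5 (r(E, F) = -½*10 = -5)
n(c, k) = k + 2*c (n(c, k) = 2*c + k = k + 2*c)
K = -71 (K = -9*6 - 1*17 = -54 - 17 = -71)
U(S, a) = -71*a (U(S, a) = a*(-71) = -71*a)
√(U(R(n(0, -4)), r(1, -4)) + 40858) = √(-71*(-5) + 40858) = √(355 + 40858) = √41213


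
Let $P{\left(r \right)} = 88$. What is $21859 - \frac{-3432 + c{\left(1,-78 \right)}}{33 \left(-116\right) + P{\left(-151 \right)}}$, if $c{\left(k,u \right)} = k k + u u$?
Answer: $\frac{81755313}{3740} \approx 21860.0$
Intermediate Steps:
$c{\left(k,u \right)} = k^{2} + u^{2}$
$21859 - \frac{-3432 + c{\left(1,-78 \right)}}{33 \left(-116\right) + P{\left(-151 \right)}} = 21859 - \frac{-3432 + \left(1^{2} + \left(-78\right)^{2}\right)}{33 \left(-116\right) + 88} = 21859 - \frac{-3432 + \left(1 + 6084\right)}{-3828 + 88} = 21859 - \frac{-3432 + 6085}{-3740} = 21859 - 2653 \left(- \frac{1}{3740}\right) = 21859 - - \frac{2653}{3740} = 21859 + \frac{2653}{3740} = \frac{81755313}{3740}$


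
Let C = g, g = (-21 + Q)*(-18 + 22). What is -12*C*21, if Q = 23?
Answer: -2016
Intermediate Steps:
g = 8 (g = (-21 + 23)*(-18 + 22) = 2*4 = 8)
C = 8
-12*C*21 = -12*8*21 = -96*21 = -2016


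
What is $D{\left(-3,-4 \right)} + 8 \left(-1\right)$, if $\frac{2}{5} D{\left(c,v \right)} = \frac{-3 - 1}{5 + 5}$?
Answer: $-9$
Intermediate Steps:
$D{\left(c,v \right)} = -1$ ($D{\left(c,v \right)} = \frac{5 \frac{-3 - 1}{5 + 5}}{2} = \frac{5 \left(- \frac{4}{10}\right)}{2} = \frac{5 \left(\left(-4\right) \frac{1}{10}\right)}{2} = \frac{5}{2} \left(- \frac{2}{5}\right) = -1$)
$D{\left(-3,-4 \right)} + 8 \left(-1\right) = -1 + 8 \left(-1\right) = -1 - 8 = -9$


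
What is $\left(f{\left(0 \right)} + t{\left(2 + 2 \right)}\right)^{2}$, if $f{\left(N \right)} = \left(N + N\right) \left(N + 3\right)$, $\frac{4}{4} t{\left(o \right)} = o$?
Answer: $16$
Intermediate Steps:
$t{\left(o \right)} = o$
$f{\left(N \right)} = 2 N \left(3 + N\right)$
$\left(f{\left(0 \right)} + t{\left(2 + 2 \right)}\right)^{2} = \left(2 \cdot 0 \left(3 + 0\right) + \left(2 + 2\right)\right)^{2} = \left(2 \cdot 0 \cdot 3 + 4\right)^{2} = \left(0 + 4\right)^{2} = 4^{2} = 16$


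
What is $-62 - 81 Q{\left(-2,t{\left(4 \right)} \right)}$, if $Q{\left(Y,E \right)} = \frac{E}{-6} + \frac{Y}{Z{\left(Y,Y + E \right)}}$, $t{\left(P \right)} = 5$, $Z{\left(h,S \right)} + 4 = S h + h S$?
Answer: $- \frac{37}{8} \approx -4.625$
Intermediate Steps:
$Z{\left(h,S \right)} = -4 + 2 S h$ ($Z{\left(h,S \right)} = -4 + \left(S h + h S\right) = -4 + \left(S h + S h\right) = -4 + 2 S h$)
$Q{\left(Y,E \right)} = - \frac{E}{6} + \frac{Y}{-4 + 2 Y \left(E + Y\right)}$ ($Q{\left(Y,E \right)} = \frac{E}{-6} + \frac{Y}{-4 + 2 \left(Y + E\right) Y} = E \left(- \frac{1}{6}\right) + \frac{Y}{-4 + 2 \left(E + Y\right) Y} = - \frac{E}{6} + \frac{Y}{-4 + 2 Y \left(E + Y\right)}$)
$-62 - 81 Q{\left(-2,t{\left(4 \right)} \right)} = -62 - 81 \frac{3 \left(-2\right) - 5 \left(-2 - 2 \left(5 - 2\right)\right)}{6 \left(-2 - 2 \left(5 - 2\right)\right)} = -62 - 81 \frac{-6 - 5 \left(-2 - 6\right)}{6 \left(-2 - 6\right)} = -62 - 81 \frac{-6 - 5 \left(-8\right)}{6 \left(-8\right)} = -62 - 81 \cdot \frac{1}{6} \left(- \frac{1}{8}\right) \left(-6 + 40\right) = -62 - 81 \cdot \frac{1}{6} \left(- \frac{1}{8}\right) 34 = -62 - - \frac{459}{8} = -62 + \frac{459}{8} = - \frac{37}{8}$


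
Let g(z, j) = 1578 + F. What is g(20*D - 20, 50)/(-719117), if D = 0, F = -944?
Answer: -634/719117 ≈ -0.00088164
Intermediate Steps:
g(z, j) = 634 (g(z, j) = 1578 - 944 = 634)
g(20*D - 20, 50)/(-719117) = 634/(-719117) = 634*(-1/719117) = -634/719117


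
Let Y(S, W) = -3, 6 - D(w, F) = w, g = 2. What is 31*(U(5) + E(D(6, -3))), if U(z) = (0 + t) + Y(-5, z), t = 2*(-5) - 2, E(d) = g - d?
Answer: -403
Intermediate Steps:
D(w, F) = 6 - w
E(d) = 2 - d
t = -12 (t = -10 - 2 = -12)
U(z) = -15 (U(z) = (0 - 12) - 3 = -12 - 3 = -15)
31*(U(5) + E(D(6, -3))) = 31*(-15 + (2 - (6 - 1*6))) = 31*(-15 + (2 - (6 - 6))) = 31*(-15 + (2 - 1*0)) = 31*(-15 + (2 + 0)) = 31*(-15 + 2) = 31*(-13) = -403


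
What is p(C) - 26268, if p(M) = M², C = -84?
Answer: -19212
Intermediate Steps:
p(C) - 26268 = (-84)² - 26268 = 7056 - 26268 = -19212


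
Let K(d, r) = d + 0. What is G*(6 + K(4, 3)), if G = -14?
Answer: -140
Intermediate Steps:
K(d, r) = d
G*(6 + K(4, 3)) = -14*(6 + 4) = -14*10 = -140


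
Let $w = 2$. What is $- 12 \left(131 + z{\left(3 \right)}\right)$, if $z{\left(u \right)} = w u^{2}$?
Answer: $-1788$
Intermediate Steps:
$z{\left(u \right)} = 2 u^{2}$
$- 12 \left(131 + z{\left(3 \right)}\right) = - 12 \left(131 + 2 \cdot 3^{2}\right) = - 12 \left(131 + 2 \cdot 9\right) = - 12 \left(131 + 18\right) = \left(-12\right) 149 = -1788$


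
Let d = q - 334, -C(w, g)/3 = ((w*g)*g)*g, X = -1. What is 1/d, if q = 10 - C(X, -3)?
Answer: -1/243 ≈ -0.0041152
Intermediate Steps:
C(w, g) = -3*w*g³ (C(w, g) = -3*(w*g)*g*g = -3*(g*w)*g*g = -3*w*g²*g = -3*w*g³)
q = 91 (q = 10 - (-3)*(-1)*(-3)³ = 10 - (-3)*(-1)*(-27) = 10 - 1*(-81) = 10 + 81 = 91)
d = -243 (d = 91 - 334 = -243)
1/d = 1/(-243) = -1/243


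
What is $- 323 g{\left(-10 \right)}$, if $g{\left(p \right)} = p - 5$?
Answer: $4845$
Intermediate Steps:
$g{\left(p \right)} = -5 + p$
$- 323 g{\left(-10 \right)} = - 323 \left(-5 - 10\right) = \left(-323\right) \left(-15\right) = 4845$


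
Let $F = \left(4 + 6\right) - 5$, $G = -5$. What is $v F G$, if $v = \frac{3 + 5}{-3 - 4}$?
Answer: $\frac{200}{7} \approx 28.571$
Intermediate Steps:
$v = - \frac{8}{7}$ ($v = \frac{8}{-7} = 8 \left(- \frac{1}{7}\right) = - \frac{8}{7} \approx -1.1429$)
$F = 5$ ($F = 10 - 5 = 5$)
$v F G = \left(- \frac{8}{7}\right) 5 \left(-5\right) = \left(- \frac{40}{7}\right) \left(-5\right) = \frac{200}{7}$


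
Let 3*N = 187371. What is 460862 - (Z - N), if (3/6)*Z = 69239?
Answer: 384841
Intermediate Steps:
N = 62457 (N = (1/3)*187371 = 62457)
Z = 138478 (Z = 2*69239 = 138478)
460862 - (Z - N) = 460862 - (138478 - 1*62457) = 460862 - (138478 - 62457) = 460862 - 1*76021 = 460862 - 76021 = 384841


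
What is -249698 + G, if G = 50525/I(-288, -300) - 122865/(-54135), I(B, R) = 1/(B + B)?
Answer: -105931713491/3609 ≈ -2.9352e+7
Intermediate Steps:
I(B, R) = 1/(2*B)
G = -105030553409/3609 (G = 50525/(((½)/(-288))) - 122865/(-54135) = 50525/(((½)*(-1/288))) - 122865*(-1/54135) = 50525/(-1/576) + 8191/3609 = 50525*(-576) + 8191/3609 = -29102400 + 8191/3609 = -105030553409/3609 ≈ -2.9102e+7)
-249698 + G = -249698 - 105030553409/3609 = -105931713491/3609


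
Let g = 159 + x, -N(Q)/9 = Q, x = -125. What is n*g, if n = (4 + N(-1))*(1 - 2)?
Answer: -442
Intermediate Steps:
N(Q) = -9*Q
n = -13 (n = (4 - 9*(-1))*(1 - 2) = (4 + 9)*(-1) = 13*(-1) = -13)
g = 34 (g = 159 - 125 = 34)
n*g = -13*34 = -442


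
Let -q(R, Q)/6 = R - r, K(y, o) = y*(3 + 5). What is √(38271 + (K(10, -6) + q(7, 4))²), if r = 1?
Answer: √40207 ≈ 200.52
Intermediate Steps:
K(y, o) = 8*y (K(y, o) = y*8 = 8*y)
q(R, Q) = 6 - 6*R (q(R, Q) = -6*(R - 1*1) = -6*(R - 1) = -6*(-1 + R) = 6 - 6*R)
√(38271 + (K(10, -6) + q(7, 4))²) = √(38271 + (8*10 + (6 - 6*7))²) = √(38271 + (80 + (6 - 42))²) = √(38271 + (80 - 36)²) = √(38271 + 44²) = √(38271 + 1936) = √40207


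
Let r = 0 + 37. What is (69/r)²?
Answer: 4761/1369 ≈ 3.4777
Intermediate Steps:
r = 37
(69/r)² = (69/37)² = 4761/1369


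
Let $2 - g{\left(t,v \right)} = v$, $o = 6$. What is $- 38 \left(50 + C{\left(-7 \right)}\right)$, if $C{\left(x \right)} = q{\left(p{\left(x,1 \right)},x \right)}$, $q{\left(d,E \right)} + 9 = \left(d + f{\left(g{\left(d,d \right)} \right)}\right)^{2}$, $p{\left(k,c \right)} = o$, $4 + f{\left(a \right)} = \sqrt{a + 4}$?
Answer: $-1710$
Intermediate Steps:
$g{\left(t,v \right)} = 2 - v$
$f{\left(a \right)} = -4 + \sqrt{4 + a}$ ($f{\left(a \right)} = -4 + \sqrt{a + 4} = -4 + \sqrt{4 + a}$)
$p{\left(k,c \right)} = 6$
$q{\left(d,E \right)} = -9 + \left(-4 + d + \sqrt{6 - d}\right)^{2}$ ($q{\left(d,E \right)} = -9 + \left(d + \left(-4 + \sqrt{4 - \left(-2 + d\right)}\right)\right)^{2} = -9 + \left(d + \left(-4 + \sqrt{6 - d}\right)\right)^{2} = -9 + \left(-4 + d + \sqrt{6 - d}\right)^{2}$)
$C{\left(x \right)} = -5$ ($C{\left(x \right)} = -9 + \left(-4 + 6 + \sqrt{6 - 6}\right)^{2} = -9 + \left(-4 + 6 + \sqrt{0}\right)^{2} = -9 + \left(-4 + 6 + 0\right)^{2} = -9 + 2^{2} = -9 + 4 = -5$)
$- 38 \left(50 + C{\left(-7 \right)}\right) = - 38 \left(50 - 5\right) = \left(-38\right) 45 = -1710$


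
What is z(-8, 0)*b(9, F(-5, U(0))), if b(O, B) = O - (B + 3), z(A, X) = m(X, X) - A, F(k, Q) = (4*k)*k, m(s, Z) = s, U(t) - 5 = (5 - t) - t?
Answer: -752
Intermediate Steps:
U(t) = 10 - 2*t (U(t) = 5 + ((5 - t) - t) = 5 + (5 - 2*t) = 10 - 2*t)
F(k, Q) = 4*k²
z(A, X) = X - A
b(O, B) = -3 + O - B (b(O, B) = O - (3 + B) = O + (-3 - B) = -3 + O - B)
z(-8, 0)*b(9, F(-5, U(0))) = (0 - 1*(-8))*(-3 + 9 - 4*(-5)²) = (0 + 8)*(-3 + 9 - 4*25) = 8*(-3 + 9 - 1*100) = 8*(-3 + 9 - 100) = 8*(-94) = -752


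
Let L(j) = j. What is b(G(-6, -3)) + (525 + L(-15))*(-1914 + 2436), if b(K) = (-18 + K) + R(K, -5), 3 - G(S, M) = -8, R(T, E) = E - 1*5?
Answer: 266203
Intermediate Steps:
R(T, E) = -5 + E (R(T, E) = E - 5 = -5 + E)
G(S, M) = 11 (G(S, M) = 3 - 1*(-8) = 3 + 8 = 11)
b(K) = -28 + K (b(K) = (-18 + K) + (-5 - 5) = (-18 + K) - 10 = -28 + K)
b(G(-6, -3)) + (525 + L(-15))*(-1914 + 2436) = (-28 + 11) + (525 - 15)*(-1914 + 2436) = -17 + 510*522 = -17 + 266220 = 266203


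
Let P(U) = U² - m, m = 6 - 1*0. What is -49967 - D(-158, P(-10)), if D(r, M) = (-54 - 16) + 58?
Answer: -49955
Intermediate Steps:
m = 6 (m = 6 + 0 = 6)
P(U) = -6 + U² (P(U) = U² - 1*6 = U² - 6 = -6 + U²)
D(r, M) = -12 (D(r, M) = -70 + 58 = -12)
-49967 - D(-158, P(-10)) = -49967 - 1*(-12) = -49967 + 12 = -49955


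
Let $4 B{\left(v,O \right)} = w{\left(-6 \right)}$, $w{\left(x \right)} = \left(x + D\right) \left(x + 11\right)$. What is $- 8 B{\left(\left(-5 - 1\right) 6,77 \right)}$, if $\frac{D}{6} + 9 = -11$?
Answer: $1260$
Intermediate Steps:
$D = -120$ ($D = -54 + 6 \left(-11\right) = -54 - 66 = -120$)
$w{\left(x \right)} = \left(-120 + x\right) \left(11 + x\right)$ ($w{\left(x \right)} = \left(x - 120\right) \left(x + 11\right) = \left(-120 + x\right) \left(11 + x\right)$)
$B{\left(v,O \right)} = - \frac{315}{2}$ ($B{\left(v,O \right)} = \frac{-1320 + \left(-6\right)^{2} - -654}{4} = \frac{-1320 + 36 + 654}{4} = \frac{1}{4} \left(-630\right) = - \frac{315}{2}$)
$- 8 B{\left(\left(-5 - 1\right) 6,77 \right)} = - \frac{8 \left(-315\right)}{2} = \left(-1\right) \left(-1260\right) = 1260$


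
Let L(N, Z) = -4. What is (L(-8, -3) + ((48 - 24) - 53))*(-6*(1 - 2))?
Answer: -198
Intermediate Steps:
(L(-8, -3) + ((48 - 24) - 53))*(-6*(1 - 2)) = (-4 + ((48 - 24) - 53))*(-6*(1 - 2)) = (-4 + (24 - 53))*(-6*(-1)) = (-4 - 29)*6 = -33*6 = -198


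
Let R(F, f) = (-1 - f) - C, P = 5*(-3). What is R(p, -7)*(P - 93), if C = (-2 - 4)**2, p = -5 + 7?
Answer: 3240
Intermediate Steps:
p = 2
C = 36 (C = (-6)**2 = 36)
P = -15
R(F, f) = -37 - f (R(F, f) = (-1 - f) - 1*36 = (-1 - f) - 36 = -37 - f)
R(p, -7)*(P - 93) = (-37 - 1*(-7))*(-15 - 93) = (-37 + 7)*(-108) = -30*(-108) = 3240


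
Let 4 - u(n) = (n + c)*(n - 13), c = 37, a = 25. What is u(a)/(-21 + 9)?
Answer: 185/3 ≈ 61.667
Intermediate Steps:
u(n) = 4 - (-13 + n)*(37 + n) (u(n) = 4 - (n + 37)*(n - 13) = 4 - (37 + n)*(-13 + n) = 4 - (-13 + n)*(37 + n))
u(a)/(-21 + 9) = (485 - 1*25² - 24*25)/(-21 + 9) = (485 - 1*625 - 600)/(-12) = (485 - 625 - 600)*(-1/12) = -740*(-1/12) = 185/3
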